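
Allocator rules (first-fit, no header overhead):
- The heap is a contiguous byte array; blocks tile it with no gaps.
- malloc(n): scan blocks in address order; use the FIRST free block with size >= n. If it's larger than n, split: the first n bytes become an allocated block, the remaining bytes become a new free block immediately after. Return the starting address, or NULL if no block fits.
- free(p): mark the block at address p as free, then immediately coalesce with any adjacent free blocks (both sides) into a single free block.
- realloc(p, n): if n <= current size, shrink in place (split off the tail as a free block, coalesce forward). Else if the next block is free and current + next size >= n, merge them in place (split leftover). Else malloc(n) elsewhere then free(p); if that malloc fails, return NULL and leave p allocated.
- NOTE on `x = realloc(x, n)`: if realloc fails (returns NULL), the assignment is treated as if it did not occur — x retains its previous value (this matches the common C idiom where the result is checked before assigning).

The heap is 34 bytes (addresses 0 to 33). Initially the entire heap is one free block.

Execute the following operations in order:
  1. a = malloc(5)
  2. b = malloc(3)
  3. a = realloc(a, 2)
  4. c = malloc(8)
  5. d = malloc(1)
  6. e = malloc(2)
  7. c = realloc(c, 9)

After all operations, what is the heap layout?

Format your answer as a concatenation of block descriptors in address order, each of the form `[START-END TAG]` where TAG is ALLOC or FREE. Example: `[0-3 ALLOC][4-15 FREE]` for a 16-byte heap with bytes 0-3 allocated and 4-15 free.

Answer: [0-1 ALLOC][2-2 ALLOC][3-4 ALLOC][5-7 ALLOC][8-16 ALLOC][17-33 FREE]

Derivation:
Op 1: a = malloc(5) -> a = 0; heap: [0-4 ALLOC][5-33 FREE]
Op 2: b = malloc(3) -> b = 5; heap: [0-4 ALLOC][5-7 ALLOC][8-33 FREE]
Op 3: a = realloc(a, 2) -> a = 0; heap: [0-1 ALLOC][2-4 FREE][5-7 ALLOC][8-33 FREE]
Op 4: c = malloc(8) -> c = 8; heap: [0-1 ALLOC][2-4 FREE][5-7 ALLOC][8-15 ALLOC][16-33 FREE]
Op 5: d = malloc(1) -> d = 2; heap: [0-1 ALLOC][2-2 ALLOC][3-4 FREE][5-7 ALLOC][8-15 ALLOC][16-33 FREE]
Op 6: e = malloc(2) -> e = 3; heap: [0-1 ALLOC][2-2 ALLOC][3-4 ALLOC][5-7 ALLOC][8-15 ALLOC][16-33 FREE]
Op 7: c = realloc(c, 9) -> c = 8; heap: [0-1 ALLOC][2-2 ALLOC][3-4 ALLOC][5-7 ALLOC][8-16 ALLOC][17-33 FREE]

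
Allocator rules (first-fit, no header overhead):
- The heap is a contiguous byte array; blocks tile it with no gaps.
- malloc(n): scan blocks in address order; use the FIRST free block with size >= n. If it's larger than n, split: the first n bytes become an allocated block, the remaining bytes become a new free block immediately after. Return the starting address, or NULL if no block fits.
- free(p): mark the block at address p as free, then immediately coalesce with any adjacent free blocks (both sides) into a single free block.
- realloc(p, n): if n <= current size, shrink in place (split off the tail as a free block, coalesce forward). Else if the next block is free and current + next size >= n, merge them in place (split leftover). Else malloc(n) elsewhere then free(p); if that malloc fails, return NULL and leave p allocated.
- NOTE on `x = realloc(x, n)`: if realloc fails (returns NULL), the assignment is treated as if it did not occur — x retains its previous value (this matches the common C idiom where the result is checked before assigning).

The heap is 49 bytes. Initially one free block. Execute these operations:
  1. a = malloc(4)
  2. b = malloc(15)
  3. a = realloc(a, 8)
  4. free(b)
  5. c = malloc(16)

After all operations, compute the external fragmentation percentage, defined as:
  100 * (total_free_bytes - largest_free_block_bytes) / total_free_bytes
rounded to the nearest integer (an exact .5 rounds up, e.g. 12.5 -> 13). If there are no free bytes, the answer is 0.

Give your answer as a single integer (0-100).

Op 1: a = malloc(4) -> a = 0; heap: [0-3 ALLOC][4-48 FREE]
Op 2: b = malloc(15) -> b = 4; heap: [0-3 ALLOC][4-18 ALLOC][19-48 FREE]
Op 3: a = realloc(a, 8) -> a = 19; heap: [0-3 FREE][4-18 ALLOC][19-26 ALLOC][27-48 FREE]
Op 4: free(b) -> (freed b); heap: [0-18 FREE][19-26 ALLOC][27-48 FREE]
Op 5: c = malloc(16) -> c = 0; heap: [0-15 ALLOC][16-18 FREE][19-26 ALLOC][27-48 FREE]
Free blocks: [3 22] total_free=25 largest=22 -> 100*(25-22)/25 = 300/25 = 12

Answer: 12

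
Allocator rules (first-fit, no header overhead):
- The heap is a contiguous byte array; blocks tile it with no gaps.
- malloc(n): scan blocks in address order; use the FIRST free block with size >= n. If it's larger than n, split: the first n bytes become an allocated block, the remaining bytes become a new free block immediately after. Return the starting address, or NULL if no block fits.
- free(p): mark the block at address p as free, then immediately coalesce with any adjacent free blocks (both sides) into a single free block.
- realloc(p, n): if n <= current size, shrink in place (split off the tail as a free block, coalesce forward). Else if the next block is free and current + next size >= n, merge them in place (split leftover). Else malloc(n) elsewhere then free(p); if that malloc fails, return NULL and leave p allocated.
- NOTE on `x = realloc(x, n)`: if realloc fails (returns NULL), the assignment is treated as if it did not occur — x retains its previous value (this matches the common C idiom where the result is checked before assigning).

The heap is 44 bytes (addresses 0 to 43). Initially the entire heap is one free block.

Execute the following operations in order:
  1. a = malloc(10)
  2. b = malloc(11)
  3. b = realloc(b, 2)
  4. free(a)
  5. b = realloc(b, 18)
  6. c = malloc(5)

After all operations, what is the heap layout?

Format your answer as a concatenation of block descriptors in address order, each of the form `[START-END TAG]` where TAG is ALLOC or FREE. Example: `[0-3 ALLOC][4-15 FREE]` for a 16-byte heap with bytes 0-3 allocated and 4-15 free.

Op 1: a = malloc(10) -> a = 0; heap: [0-9 ALLOC][10-43 FREE]
Op 2: b = malloc(11) -> b = 10; heap: [0-9 ALLOC][10-20 ALLOC][21-43 FREE]
Op 3: b = realloc(b, 2) -> b = 10; heap: [0-9 ALLOC][10-11 ALLOC][12-43 FREE]
Op 4: free(a) -> (freed a); heap: [0-9 FREE][10-11 ALLOC][12-43 FREE]
Op 5: b = realloc(b, 18) -> b = 10; heap: [0-9 FREE][10-27 ALLOC][28-43 FREE]
Op 6: c = malloc(5) -> c = 0; heap: [0-4 ALLOC][5-9 FREE][10-27 ALLOC][28-43 FREE]

Answer: [0-4 ALLOC][5-9 FREE][10-27 ALLOC][28-43 FREE]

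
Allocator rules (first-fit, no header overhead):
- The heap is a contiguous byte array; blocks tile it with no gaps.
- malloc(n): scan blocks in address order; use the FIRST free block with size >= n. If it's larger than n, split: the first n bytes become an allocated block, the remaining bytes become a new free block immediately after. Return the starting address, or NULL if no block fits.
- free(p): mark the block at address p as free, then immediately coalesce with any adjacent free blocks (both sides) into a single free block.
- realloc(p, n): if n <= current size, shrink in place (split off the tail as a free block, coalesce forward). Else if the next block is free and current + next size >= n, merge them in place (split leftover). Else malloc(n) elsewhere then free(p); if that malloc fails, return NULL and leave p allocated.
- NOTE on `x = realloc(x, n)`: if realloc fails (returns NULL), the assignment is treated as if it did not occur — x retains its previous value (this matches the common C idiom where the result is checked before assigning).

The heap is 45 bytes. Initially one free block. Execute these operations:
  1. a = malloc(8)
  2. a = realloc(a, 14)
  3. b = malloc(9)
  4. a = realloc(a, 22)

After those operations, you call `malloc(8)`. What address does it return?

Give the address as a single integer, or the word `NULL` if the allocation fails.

Answer: 0

Derivation:
Op 1: a = malloc(8) -> a = 0; heap: [0-7 ALLOC][8-44 FREE]
Op 2: a = realloc(a, 14) -> a = 0; heap: [0-13 ALLOC][14-44 FREE]
Op 3: b = malloc(9) -> b = 14; heap: [0-13 ALLOC][14-22 ALLOC][23-44 FREE]
Op 4: a = realloc(a, 22) -> a = 23; heap: [0-13 FREE][14-22 ALLOC][23-44 ALLOC]
malloc(8): first-fit scan over [0-13 FREE][14-22 ALLOC][23-44 ALLOC] -> 0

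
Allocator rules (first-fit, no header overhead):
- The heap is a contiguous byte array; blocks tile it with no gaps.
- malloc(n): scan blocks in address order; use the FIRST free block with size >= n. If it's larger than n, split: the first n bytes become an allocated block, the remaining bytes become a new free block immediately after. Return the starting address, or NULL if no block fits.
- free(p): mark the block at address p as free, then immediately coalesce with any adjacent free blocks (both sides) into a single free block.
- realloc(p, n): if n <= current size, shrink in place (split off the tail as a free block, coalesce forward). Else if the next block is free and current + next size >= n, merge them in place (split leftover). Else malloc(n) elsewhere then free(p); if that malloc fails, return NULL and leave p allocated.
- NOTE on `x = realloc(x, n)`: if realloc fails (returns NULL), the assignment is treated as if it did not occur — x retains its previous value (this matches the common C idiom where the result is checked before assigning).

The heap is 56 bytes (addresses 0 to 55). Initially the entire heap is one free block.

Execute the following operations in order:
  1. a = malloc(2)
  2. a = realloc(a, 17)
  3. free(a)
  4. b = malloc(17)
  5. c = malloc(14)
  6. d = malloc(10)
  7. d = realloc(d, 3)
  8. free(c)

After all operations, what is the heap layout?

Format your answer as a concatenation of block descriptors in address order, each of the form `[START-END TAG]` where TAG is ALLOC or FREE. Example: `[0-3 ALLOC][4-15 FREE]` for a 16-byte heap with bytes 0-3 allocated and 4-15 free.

Op 1: a = malloc(2) -> a = 0; heap: [0-1 ALLOC][2-55 FREE]
Op 2: a = realloc(a, 17) -> a = 0; heap: [0-16 ALLOC][17-55 FREE]
Op 3: free(a) -> (freed a); heap: [0-55 FREE]
Op 4: b = malloc(17) -> b = 0; heap: [0-16 ALLOC][17-55 FREE]
Op 5: c = malloc(14) -> c = 17; heap: [0-16 ALLOC][17-30 ALLOC][31-55 FREE]
Op 6: d = malloc(10) -> d = 31; heap: [0-16 ALLOC][17-30 ALLOC][31-40 ALLOC][41-55 FREE]
Op 7: d = realloc(d, 3) -> d = 31; heap: [0-16 ALLOC][17-30 ALLOC][31-33 ALLOC][34-55 FREE]
Op 8: free(c) -> (freed c); heap: [0-16 ALLOC][17-30 FREE][31-33 ALLOC][34-55 FREE]

Answer: [0-16 ALLOC][17-30 FREE][31-33 ALLOC][34-55 FREE]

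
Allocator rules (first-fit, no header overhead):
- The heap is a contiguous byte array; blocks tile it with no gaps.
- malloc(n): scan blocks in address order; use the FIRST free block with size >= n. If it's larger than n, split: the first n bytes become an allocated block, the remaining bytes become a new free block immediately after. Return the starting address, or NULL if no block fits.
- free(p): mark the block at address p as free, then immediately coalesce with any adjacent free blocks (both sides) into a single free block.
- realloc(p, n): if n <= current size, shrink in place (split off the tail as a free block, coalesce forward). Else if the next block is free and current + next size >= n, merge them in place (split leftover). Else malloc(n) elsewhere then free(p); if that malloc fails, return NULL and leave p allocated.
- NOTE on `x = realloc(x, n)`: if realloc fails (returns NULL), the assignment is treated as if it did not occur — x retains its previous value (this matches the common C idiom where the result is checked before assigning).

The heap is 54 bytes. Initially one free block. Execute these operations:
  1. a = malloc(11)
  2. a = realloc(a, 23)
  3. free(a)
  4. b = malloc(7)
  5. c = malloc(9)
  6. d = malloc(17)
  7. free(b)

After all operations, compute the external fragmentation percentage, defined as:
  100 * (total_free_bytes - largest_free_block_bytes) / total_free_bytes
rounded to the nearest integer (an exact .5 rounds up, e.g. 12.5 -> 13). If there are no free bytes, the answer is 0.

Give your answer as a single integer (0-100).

Op 1: a = malloc(11) -> a = 0; heap: [0-10 ALLOC][11-53 FREE]
Op 2: a = realloc(a, 23) -> a = 0; heap: [0-22 ALLOC][23-53 FREE]
Op 3: free(a) -> (freed a); heap: [0-53 FREE]
Op 4: b = malloc(7) -> b = 0; heap: [0-6 ALLOC][7-53 FREE]
Op 5: c = malloc(9) -> c = 7; heap: [0-6 ALLOC][7-15 ALLOC][16-53 FREE]
Op 6: d = malloc(17) -> d = 16; heap: [0-6 ALLOC][7-15 ALLOC][16-32 ALLOC][33-53 FREE]
Op 7: free(b) -> (freed b); heap: [0-6 FREE][7-15 ALLOC][16-32 ALLOC][33-53 FREE]
Free blocks: [7 21] total_free=28 largest=21 -> 100*(28-21)/28 = 700/28 = 25

Answer: 25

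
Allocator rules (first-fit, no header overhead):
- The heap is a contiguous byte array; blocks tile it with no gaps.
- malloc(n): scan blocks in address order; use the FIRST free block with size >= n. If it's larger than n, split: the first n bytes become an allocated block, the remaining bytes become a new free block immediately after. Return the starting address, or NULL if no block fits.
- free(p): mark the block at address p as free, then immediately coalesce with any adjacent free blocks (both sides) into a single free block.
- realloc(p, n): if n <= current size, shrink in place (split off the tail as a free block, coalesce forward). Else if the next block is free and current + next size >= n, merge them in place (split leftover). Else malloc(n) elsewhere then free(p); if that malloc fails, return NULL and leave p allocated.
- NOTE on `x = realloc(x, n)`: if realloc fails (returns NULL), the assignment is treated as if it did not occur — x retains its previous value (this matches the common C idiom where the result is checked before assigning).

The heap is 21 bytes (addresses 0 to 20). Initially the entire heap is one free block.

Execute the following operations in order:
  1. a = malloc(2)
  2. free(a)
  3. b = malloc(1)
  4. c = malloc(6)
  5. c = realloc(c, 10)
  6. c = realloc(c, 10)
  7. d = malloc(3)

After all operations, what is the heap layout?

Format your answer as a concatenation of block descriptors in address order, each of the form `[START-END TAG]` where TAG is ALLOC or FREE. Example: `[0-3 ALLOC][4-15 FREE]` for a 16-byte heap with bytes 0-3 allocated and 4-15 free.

Answer: [0-0 ALLOC][1-10 ALLOC][11-13 ALLOC][14-20 FREE]

Derivation:
Op 1: a = malloc(2) -> a = 0; heap: [0-1 ALLOC][2-20 FREE]
Op 2: free(a) -> (freed a); heap: [0-20 FREE]
Op 3: b = malloc(1) -> b = 0; heap: [0-0 ALLOC][1-20 FREE]
Op 4: c = malloc(6) -> c = 1; heap: [0-0 ALLOC][1-6 ALLOC][7-20 FREE]
Op 5: c = realloc(c, 10) -> c = 1; heap: [0-0 ALLOC][1-10 ALLOC][11-20 FREE]
Op 6: c = realloc(c, 10) -> c = 1; heap: [0-0 ALLOC][1-10 ALLOC][11-20 FREE]
Op 7: d = malloc(3) -> d = 11; heap: [0-0 ALLOC][1-10 ALLOC][11-13 ALLOC][14-20 FREE]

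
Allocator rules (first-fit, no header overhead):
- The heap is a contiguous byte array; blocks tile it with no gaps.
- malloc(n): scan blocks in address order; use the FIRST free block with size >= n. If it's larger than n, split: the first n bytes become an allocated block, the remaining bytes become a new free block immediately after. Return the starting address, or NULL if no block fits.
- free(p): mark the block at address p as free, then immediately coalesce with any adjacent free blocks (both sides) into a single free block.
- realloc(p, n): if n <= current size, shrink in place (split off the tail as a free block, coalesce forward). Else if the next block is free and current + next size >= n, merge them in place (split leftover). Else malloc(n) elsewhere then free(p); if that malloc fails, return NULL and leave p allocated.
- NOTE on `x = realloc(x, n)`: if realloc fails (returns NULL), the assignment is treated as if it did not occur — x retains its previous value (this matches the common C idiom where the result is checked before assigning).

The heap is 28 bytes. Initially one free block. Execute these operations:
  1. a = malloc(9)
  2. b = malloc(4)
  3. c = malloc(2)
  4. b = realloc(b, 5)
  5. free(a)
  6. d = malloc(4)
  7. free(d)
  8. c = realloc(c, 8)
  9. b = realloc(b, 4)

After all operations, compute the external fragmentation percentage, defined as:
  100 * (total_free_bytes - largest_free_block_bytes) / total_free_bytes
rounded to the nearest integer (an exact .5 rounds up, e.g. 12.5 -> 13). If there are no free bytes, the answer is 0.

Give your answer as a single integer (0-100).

Op 1: a = malloc(9) -> a = 0; heap: [0-8 ALLOC][9-27 FREE]
Op 2: b = malloc(4) -> b = 9; heap: [0-8 ALLOC][9-12 ALLOC][13-27 FREE]
Op 3: c = malloc(2) -> c = 13; heap: [0-8 ALLOC][9-12 ALLOC][13-14 ALLOC][15-27 FREE]
Op 4: b = realloc(b, 5) -> b = 15; heap: [0-8 ALLOC][9-12 FREE][13-14 ALLOC][15-19 ALLOC][20-27 FREE]
Op 5: free(a) -> (freed a); heap: [0-12 FREE][13-14 ALLOC][15-19 ALLOC][20-27 FREE]
Op 6: d = malloc(4) -> d = 0; heap: [0-3 ALLOC][4-12 FREE][13-14 ALLOC][15-19 ALLOC][20-27 FREE]
Op 7: free(d) -> (freed d); heap: [0-12 FREE][13-14 ALLOC][15-19 ALLOC][20-27 FREE]
Op 8: c = realloc(c, 8) -> c = 0; heap: [0-7 ALLOC][8-14 FREE][15-19 ALLOC][20-27 FREE]
Op 9: b = realloc(b, 4) -> b = 15; heap: [0-7 ALLOC][8-14 FREE][15-18 ALLOC][19-27 FREE]
Free blocks: [7 9] total_free=16 largest=9 -> 100*(16-9)/16 = 700/16 = 43.75 -> rounds to 44

Answer: 44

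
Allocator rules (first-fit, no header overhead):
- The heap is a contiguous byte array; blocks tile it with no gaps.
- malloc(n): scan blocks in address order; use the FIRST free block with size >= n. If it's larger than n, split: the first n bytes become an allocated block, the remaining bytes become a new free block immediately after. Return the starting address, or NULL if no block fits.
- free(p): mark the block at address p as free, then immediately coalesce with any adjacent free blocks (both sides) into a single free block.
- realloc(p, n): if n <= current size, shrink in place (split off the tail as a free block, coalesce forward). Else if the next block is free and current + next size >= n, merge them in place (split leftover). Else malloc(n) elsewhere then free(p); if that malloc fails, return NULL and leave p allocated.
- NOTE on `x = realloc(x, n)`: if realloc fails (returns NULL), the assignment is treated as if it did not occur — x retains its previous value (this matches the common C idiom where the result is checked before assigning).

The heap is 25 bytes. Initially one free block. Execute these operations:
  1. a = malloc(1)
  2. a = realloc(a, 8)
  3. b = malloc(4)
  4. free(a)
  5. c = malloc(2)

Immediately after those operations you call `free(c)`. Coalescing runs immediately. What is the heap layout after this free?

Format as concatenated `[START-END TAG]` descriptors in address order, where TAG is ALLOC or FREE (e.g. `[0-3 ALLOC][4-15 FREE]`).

Answer: [0-7 FREE][8-11 ALLOC][12-24 FREE]

Derivation:
Op 1: a = malloc(1) -> a = 0; heap: [0-0 ALLOC][1-24 FREE]
Op 2: a = realloc(a, 8) -> a = 0; heap: [0-7 ALLOC][8-24 FREE]
Op 3: b = malloc(4) -> b = 8; heap: [0-7 ALLOC][8-11 ALLOC][12-24 FREE]
Op 4: free(a) -> (freed a); heap: [0-7 FREE][8-11 ALLOC][12-24 FREE]
Op 5: c = malloc(2) -> c = 0; heap: [0-1 ALLOC][2-7 FREE][8-11 ALLOC][12-24 FREE]
free(c): c = 0 -> block [0-1 ALLOC]; mark free, coalesce with adjacent free neighbors -> [0-7 FREE][8-11 ALLOC][12-24 FREE]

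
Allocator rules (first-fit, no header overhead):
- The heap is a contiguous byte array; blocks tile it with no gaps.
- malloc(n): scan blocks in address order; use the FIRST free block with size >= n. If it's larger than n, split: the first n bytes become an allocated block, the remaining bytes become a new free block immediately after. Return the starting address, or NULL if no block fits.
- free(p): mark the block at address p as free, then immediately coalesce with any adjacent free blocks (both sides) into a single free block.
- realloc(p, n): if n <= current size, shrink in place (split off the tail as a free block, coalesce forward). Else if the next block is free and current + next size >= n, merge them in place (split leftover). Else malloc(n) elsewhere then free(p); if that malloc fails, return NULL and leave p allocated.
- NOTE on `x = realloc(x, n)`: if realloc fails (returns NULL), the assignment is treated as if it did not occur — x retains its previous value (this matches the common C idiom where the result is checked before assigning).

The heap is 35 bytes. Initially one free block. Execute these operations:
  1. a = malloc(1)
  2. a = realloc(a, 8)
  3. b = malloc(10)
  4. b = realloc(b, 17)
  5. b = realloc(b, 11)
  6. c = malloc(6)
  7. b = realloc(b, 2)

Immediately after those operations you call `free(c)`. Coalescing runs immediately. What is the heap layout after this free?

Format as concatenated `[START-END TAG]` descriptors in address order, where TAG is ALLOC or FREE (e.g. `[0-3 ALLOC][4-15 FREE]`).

Answer: [0-7 ALLOC][8-9 ALLOC][10-34 FREE]

Derivation:
Op 1: a = malloc(1) -> a = 0; heap: [0-0 ALLOC][1-34 FREE]
Op 2: a = realloc(a, 8) -> a = 0; heap: [0-7 ALLOC][8-34 FREE]
Op 3: b = malloc(10) -> b = 8; heap: [0-7 ALLOC][8-17 ALLOC][18-34 FREE]
Op 4: b = realloc(b, 17) -> b = 8; heap: [0-7 ALLOC][8-24 ALLOC][25-34 FREE]
Op 5: b = realloc(b, 11) -> b = 8; heap: [0-7 ALLOC][8-18 ALLOC][19-34 FREE]
Op 6: c = malloc(6) -> c = 19; heap: [0-7 ALLOC][8-18 ALLOC][19-24 ALLOC][25-34 FREE]
Op 7: b = realloc(b, 2) -> b = 8; heap: [0-7 ALLOC][8-9 ALLOC][10-18 FREE][19-24 ALLOC][25-34 FREE]
free(c): c = 19 -> block [19-24 ALLOC]; mark free, coalesce with adjacent free neighbors -> [0-7 ALLOC][8-9 ALLOC][10-34 FREE]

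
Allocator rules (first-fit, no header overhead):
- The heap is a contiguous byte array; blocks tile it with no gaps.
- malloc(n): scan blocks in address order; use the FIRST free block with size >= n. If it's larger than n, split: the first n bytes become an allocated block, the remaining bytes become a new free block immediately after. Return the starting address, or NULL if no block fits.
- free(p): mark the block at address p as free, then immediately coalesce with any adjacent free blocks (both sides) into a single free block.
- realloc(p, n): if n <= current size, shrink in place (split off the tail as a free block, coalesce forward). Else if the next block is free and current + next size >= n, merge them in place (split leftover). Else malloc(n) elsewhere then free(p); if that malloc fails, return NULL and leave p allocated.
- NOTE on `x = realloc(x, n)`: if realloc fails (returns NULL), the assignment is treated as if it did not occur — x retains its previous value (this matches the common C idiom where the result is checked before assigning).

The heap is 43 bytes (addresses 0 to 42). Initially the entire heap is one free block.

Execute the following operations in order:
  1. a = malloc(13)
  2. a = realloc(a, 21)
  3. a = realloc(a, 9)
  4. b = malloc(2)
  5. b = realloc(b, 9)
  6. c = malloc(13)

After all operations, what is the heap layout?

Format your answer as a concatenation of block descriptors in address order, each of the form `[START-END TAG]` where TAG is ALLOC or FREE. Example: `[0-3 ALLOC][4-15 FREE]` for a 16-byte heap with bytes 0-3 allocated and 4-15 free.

Answer: [0-8 ALLOC][9-17 ALLOC][18-30 ALLOC][31-42 FREE]

Derivation:
Op 1: a = malloc(13) -> a = 0; heap: [0-12 ALLOC][13-42 FREE]
Op 2: a = realloc(a, 21) -> a = 0; heap: [0-20 ALLOC][21-42 FREE]
Op 3: a = realloc(a, 9) -> a = 0; heap: [0-8 ALLOC][9-42 FREE]
Op 4: b = malloc(2) -> b = 9; heap: [0-8 ALLOC][9-10 ALLOC][11-42 FREE]
Op 5: b = realloc(b, 9) -> b = 9; heap: [0-8 ALLOC][9-17 ALLOC][18-42 FREE]
Op 6: c = malloc(13) -> c = 18; heap: [0-8 ALLOC][9-17 ALLOC][18-30 ALLOC][31-42 FREE]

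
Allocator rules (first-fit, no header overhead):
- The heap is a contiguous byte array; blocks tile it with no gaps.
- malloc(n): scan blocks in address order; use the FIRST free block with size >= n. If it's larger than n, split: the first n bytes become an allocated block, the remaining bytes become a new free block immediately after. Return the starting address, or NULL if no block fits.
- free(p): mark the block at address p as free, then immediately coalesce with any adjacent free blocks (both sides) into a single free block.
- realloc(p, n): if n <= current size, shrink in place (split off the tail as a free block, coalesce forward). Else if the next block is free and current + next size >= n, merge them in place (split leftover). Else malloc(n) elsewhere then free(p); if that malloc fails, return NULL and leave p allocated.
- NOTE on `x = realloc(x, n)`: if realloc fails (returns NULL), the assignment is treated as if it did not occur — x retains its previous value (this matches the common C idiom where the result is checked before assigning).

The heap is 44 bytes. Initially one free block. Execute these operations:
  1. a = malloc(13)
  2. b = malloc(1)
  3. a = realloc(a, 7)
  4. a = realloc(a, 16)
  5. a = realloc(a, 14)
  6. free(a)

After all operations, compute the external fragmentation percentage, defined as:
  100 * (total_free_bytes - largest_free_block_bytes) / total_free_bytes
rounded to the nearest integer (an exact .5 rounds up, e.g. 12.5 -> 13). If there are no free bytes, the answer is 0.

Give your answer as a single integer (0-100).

Answer: 30

Derivation:
Op 1: a = malloc(13) -> a = 0; heap: [0-12 ALLOC][13-43 FREE]
Op 2: b = malloc(1) -> b = 13; heap: [0-12 ALLOC][13-13 ALLOC][14-43 FREE]
Op 3: a = realloc(a, 7) -> a = 0; heap: [0-6 ALLOC][7-12 FREE][13-13 ALLOC][14-43 FREE]
Op 4: a = realloc(a, 16) -> a = 14; heap: [0-12 FREE][13-13 ALLOC][14-29 ALLOC][30-43 FREE]
Op 5: a = realloc(a, 14) -> a = 14; heap: [0-12 FREE][13-13 ALLOC][14-27 ALLOC][28-43 FREE]
Op 6: free(a) -> (freed a); heap: [0-12 FREE][13-13 ALLOC][14-43 FREE]
Free blocks: [13 30] total_free=43 largest=30 -> 100*(43-30)/43 = 1300/43 ≈ 30.233 -> rounds to 30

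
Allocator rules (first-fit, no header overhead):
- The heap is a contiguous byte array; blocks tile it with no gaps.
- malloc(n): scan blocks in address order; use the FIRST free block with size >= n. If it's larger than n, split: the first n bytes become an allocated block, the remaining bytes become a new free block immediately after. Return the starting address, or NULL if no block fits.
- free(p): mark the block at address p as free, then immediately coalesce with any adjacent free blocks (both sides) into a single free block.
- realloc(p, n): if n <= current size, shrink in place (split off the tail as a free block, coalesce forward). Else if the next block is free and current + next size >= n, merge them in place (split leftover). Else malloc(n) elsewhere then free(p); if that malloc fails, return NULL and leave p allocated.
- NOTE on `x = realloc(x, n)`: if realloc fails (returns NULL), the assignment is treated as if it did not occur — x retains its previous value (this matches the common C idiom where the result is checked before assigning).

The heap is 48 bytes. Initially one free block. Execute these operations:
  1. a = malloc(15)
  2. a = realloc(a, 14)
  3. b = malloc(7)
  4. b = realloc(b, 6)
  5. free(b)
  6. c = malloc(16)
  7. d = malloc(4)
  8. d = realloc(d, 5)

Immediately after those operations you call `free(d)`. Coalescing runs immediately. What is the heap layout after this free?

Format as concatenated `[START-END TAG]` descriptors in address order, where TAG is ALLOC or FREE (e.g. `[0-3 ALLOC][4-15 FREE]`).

Op 1: a = malloc(15) -> a = 0; heap: [0-14 ALLOC][15-47 FREE]
Op 2: a = realloc(a, 14) -> a = 0; heap: [0-13 ALLOC][14-47 FREE]
Op 3: b = malloc(7) -> b = 14; heap: [0-13 ALLOC][14-20 ALLOC][21-47 FREE]
Op 4: b = realloc(b, 6) -> b = 14; heap: [0-13 ALLOC][14-19 ALLOC][20-47 FREE]
Op 5: free(b) -> (freed b); heap: [0-13 ALLOC][14-47 FREE]
Op 6: c = malloc(16) -> c = 14; heap: [0-13 ALLOC][14-29 ALLOC][30-47 FREE]
Op 7: d = malloc(4) -> d = 30; heap: [0-13 ALLOC][14-29 ALLOC][30-33 ALLOC][34-47 FREE]
Op 8: d = realloc(d, 5) -> d = 30; heap: [0-13 ALLOC][14-29 ALLOC][30-34 ALLOC][35-47 FREE]
free(d): d = 30 -> block [30-34 ALLOC]; mark free, coalesce with adjacent free neighbors -> [0-13 ALLOC][14-29 ALLOC][30-47 FREE]

Answer: [0-13 ALLOC][14-29 ALLOC][30-47 FREE]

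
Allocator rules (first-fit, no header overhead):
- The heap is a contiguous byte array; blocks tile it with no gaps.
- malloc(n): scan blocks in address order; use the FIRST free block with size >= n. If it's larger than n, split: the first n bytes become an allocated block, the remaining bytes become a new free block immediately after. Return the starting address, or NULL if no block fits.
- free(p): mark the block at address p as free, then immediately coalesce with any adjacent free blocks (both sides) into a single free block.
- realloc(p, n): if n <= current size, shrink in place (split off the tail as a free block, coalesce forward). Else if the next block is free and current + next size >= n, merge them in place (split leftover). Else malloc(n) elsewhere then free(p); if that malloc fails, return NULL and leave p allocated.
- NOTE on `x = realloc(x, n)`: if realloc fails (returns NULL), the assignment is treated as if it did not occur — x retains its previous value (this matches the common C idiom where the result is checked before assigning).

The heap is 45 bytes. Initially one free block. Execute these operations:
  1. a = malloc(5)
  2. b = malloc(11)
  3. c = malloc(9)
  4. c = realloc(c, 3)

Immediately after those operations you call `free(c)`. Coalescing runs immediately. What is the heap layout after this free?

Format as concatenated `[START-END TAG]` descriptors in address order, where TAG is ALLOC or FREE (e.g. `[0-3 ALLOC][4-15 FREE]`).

Answer: [0-4 ALLOC][5-15 ALLOC][16-44 FREE]

Derivation:
Op 1: a = malloc(5) -> a = 0; heap: [0-4 ALLOC][5-44 FREE]
Op 2: b = malloc(11) -> b = 5; heap: [0-4 ALLOC][5-15 ALLOC][16-44 FREE]
Op 3: c = malloc(9) -> c = 16; heap: [0-4 ALLOC][5-15 ALLOC][16-24 ALLOC][25-44 FREE]
Op 4: c = realloc(c, 3) -> c = 16; heap: [0-4 ALLOC][5-15 ALLOC][16-18 ALLOC][19-44 FREE]
free(c): c = 16 -> block [16-18 ALLOC]; mark free, coalesce with adjacent free neighbors -> [0-4 ALLOC][5-15 ALLOC][16-44 FREE]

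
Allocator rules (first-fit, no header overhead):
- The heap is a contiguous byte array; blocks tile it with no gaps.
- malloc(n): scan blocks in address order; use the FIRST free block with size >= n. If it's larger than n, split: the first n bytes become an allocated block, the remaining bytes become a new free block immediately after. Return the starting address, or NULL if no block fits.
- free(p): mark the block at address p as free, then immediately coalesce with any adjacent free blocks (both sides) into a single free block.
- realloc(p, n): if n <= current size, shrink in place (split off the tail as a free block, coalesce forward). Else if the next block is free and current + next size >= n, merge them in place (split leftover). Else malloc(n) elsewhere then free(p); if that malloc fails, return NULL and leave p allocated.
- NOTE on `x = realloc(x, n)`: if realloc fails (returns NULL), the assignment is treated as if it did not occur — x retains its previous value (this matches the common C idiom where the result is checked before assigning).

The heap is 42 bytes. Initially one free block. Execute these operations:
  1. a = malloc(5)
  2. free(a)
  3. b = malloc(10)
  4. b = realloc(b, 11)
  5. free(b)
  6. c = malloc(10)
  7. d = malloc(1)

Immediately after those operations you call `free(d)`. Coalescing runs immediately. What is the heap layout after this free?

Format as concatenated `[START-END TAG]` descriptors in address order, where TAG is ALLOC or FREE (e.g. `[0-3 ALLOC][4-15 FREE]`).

Answer: [0-9 ALLOC][10-41 FREE]

Derivation:
Op 1: a = malloc(5) -> a = 0; heap: [0-4 ALLOC][5-41 FREE]
Op 2: free(a) -> (freed a); heap: [0-41 FREE]
Op 3: b = malloc(10) -> b = 0; heap: [0-9 ALLOC][10-41 FREE]
Op 4: b = realloc(b, 11) -> b = 0; heap: [0-10 ALLOC][11-41 FREE]
Op 5: free(b) -> (freed b); heap: [0-41 FREE]
Op 6: c = malloc(10) -> c = 0; heap: [0-9 ALLOC][10-41 FREE]
Op 7: d = malloc(1) -> d = 10; heap: [0-9 ALLOC][10-10 ALLOC][11-41 FREE]
free(d): d = 10 -> block [10-10 ALLOC]; mark free, coalesce with adjacent free neighbors -> [0-9 ALLOC][10-41 FREE]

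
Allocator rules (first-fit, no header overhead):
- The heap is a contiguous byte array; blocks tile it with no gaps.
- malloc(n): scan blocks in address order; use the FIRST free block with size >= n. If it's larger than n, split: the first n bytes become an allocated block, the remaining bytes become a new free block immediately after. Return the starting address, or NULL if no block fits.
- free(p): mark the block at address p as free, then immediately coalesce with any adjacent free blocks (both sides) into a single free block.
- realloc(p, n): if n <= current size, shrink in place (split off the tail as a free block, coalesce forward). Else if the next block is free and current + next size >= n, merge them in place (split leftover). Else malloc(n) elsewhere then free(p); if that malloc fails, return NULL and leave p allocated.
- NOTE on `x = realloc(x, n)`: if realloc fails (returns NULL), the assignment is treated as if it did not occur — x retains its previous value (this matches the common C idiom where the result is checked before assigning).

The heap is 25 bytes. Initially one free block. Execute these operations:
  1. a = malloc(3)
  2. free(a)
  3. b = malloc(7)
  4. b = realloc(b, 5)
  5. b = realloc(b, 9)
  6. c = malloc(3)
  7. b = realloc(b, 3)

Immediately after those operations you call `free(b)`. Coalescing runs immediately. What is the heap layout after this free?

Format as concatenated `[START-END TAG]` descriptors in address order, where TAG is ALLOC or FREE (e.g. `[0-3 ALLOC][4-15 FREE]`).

Answer: [0-8 FREE][9-11 ALLOC][12-24 FREE]

Derivation:
Op 1: a = malloc(3) -> a = 0; heap: [0-2 ALLOC][3-24 FREE]
Op 2: free(a) -> (freed a); heap: [0-24 FREE]
Op 3: b = malloc(7) -> b = 0; heap: [0-6 ALLOC][7-24 FREE]
Op 4: b = realloc(b, 5) -> b = 0; heap: [0-4 ALLOC][5-24 FREE]
Op 5: b = realloc(b, 9) -> b = 0; heap: [0-8 ALLOC][9-24 FREE]
Op 6: c = malloc(3) -> c = 9; heap: [0-8 ALLOC][9-11 ALLOC][12-24 FREE]
Op 7: b = realloc(b, 3) -> b = 0; heap: [0-2 ALLOC][3-8 FREE][9-11 ALLOC][12-24 FREE]
free(b): b = 0 -> block [0-2 ALLOC]; mark free, coalesce with adjacent free neighbors -> [0-8 FREE][9-11 ALLOC][12-24 FREE]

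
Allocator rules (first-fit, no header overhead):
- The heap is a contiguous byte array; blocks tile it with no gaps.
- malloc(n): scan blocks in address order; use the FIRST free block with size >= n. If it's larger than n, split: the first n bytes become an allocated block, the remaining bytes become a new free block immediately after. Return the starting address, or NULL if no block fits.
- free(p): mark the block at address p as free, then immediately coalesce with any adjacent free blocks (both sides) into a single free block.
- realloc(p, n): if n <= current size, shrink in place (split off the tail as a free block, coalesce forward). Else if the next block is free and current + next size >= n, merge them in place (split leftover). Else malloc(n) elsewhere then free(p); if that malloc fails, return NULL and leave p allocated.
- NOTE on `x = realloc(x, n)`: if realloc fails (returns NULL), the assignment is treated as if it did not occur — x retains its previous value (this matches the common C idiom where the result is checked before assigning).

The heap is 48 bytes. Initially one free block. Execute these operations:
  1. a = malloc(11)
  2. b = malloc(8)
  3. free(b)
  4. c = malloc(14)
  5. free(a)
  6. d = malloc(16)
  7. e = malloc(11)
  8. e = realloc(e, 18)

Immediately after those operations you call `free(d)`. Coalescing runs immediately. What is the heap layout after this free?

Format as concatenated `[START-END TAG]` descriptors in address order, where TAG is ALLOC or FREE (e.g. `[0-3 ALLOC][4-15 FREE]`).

Op 1: a = malloc(11) -> a = 0; heap: [0-10 ALLOC][11-47 FREE]
Op 2: b = malloc(8) -> b = 11; heap: [0-10 ALLOC][11-18 ALLOC][19-47 FREE]
Op 3: free(b) -> (freed b); heap: [0-10 ALLOC][11-47 FREE]
Op 4: c = malloc(14) -> c = 11; heap: [0-10 ALLOC][11-24 ALLOC][25-47 FREE]
Op 5: free(a) -> (freed a); heap: [0-10 FREE][11-24 ALLOC][25-47 FREE]
Op 6: d = malloc(16) -> d = 25; heap: [0-10 FREE][11-24 ALLOC][25-40 ALLOC][41-47 FREE]
Op 7: e = malloc(11) -> e = 0; heap: [0-10 ALLOC][11-24 ALLOC][25-40 ALLOC][41-47 FREE]
Op 8: e = realloc(e, 18) -> NULL (e unchanged); heap: [0-10 ALLOC][11-24 ALLOC][25-40 ALLOC][41-47 FREE]
free(d): d = 25 -> block [25-40 ALLOC]; mark free, coalesce with adjacent free neighbors -> [0-10 ALLOC][11-24 ALLOC][25-47 FREE]

Answer: [0-10 ALLOC][11-24 ALLOC][25-47 FREE]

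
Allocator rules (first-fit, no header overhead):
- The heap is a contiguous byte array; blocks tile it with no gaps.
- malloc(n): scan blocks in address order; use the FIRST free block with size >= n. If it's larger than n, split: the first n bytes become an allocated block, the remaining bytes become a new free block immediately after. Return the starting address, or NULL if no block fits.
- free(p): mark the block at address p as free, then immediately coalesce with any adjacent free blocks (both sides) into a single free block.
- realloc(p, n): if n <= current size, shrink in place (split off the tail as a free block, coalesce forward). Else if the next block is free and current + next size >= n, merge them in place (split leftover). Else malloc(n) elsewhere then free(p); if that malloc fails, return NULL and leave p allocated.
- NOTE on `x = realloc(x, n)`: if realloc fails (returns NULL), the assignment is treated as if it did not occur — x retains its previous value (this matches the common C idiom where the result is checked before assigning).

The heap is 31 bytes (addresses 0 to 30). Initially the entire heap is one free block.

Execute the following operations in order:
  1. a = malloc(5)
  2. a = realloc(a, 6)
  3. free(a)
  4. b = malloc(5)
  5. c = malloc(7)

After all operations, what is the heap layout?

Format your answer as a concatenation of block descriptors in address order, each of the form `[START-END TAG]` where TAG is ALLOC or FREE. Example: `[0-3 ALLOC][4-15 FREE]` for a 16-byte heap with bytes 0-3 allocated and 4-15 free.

Op 1: a = malloc(5) -> a = 0; heap: [0-4 ALLOC][5-30 FREE]
Op 2: a = realloc(a, 6) -> a = 0; heap: [0-5 ALLOC][6-30 FREE]
Op 3: free(a) -> (freed a); heap: [0-30 FREE]
Op 4: b = malloc(5) -> b = 0; heap: [0-4 ALLOC][5-30 FREE]
Op 5: c = malloc(7) -> c = 5; heap: [0-4 ALLOC][5-11 ALLOC][12-30 FREE]

Answer: [0-4 ALLOC][5-11 ALLOC][12-30 FREE]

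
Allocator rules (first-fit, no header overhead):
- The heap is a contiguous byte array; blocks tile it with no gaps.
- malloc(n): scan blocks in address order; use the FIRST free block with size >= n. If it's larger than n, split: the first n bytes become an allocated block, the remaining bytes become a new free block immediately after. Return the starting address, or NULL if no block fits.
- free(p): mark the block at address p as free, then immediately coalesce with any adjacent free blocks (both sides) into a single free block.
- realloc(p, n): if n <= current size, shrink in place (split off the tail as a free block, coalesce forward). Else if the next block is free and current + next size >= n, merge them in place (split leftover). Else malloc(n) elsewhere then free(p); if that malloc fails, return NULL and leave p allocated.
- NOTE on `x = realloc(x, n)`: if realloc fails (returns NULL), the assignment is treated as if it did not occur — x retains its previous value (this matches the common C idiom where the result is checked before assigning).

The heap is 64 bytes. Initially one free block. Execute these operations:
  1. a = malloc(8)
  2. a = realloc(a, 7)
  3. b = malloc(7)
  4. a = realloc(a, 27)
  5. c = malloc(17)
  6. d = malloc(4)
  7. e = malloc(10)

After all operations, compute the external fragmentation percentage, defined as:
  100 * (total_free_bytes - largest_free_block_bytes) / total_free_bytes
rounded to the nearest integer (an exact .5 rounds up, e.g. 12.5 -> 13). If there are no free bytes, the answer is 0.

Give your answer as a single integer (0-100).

Op 1: a = malloc(8) -> a = 0; heap: [0-7 ALLOC][8-63 FREE]
Op 2: a = realloc(a, 7) -> a = 0; heap: [0-6 ALLOC][7-63 FREE]
Op 3: b = malloc(7) -> b = 7; heap: [0-6 ALLOC][7-13 ALLOC][14-63 FREE]
Op 4: a = realloc(a, 27) -> a = 14; heap: [0-6 FREE][7-13 ALLOC][14-40 ALLOC][41-63 FREE]
Op 5: c = malloc(17) -> c = 41; heap: [0-6 FREE][7-13 ALLOC][14-40 ALLOC][41-57 ALLOC][58-63 FREE]
Op 6: d = malloc(4) -> d = 0; heap: [0-3 ALLOC][4-6 FREE][7-13 ALLOC][14-40 ALLOC][41-57 ALLOC][58-63 FREE]
Op 7: e = malloc(10) -> e = NULL; heap: [0-3 ALLOC][4-6 FREE][7-13 ALLOC][14-40 ALLOC][41-57 ALLOC][58-63 FREE]
Free blocks: [3 6] total_free=9 largest=6 -> 100*(9-6)/9 = 300/9 ≈ 33.333 -> rounds to 33

Answer: 33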